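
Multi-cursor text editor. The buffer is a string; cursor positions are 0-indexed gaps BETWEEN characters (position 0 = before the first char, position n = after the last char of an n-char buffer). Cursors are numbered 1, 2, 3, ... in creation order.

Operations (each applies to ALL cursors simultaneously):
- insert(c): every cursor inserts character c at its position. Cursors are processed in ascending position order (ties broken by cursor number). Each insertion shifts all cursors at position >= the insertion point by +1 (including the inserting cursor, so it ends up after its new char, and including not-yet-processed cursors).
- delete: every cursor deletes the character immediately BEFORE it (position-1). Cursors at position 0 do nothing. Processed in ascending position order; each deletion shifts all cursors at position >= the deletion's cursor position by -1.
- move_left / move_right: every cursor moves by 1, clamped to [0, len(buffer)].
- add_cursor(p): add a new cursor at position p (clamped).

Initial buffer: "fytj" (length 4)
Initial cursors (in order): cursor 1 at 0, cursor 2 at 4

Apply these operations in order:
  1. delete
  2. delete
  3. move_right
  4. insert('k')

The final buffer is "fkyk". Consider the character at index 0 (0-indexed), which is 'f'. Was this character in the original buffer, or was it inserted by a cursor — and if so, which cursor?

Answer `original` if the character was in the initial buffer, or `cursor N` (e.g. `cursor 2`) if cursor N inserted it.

Answer: original

Derivation:
After op 1 (delete): buffer="fyt" (len 3), cursors c1@0 c2@3, authorship ...
After op 2 (delete): buffer="fy" (len 2), cursors c1@0 c2@2, authorship ..
After op 3 (move_right): buffer="fy" (len 2), cursors c1@1 c2@2, authorship ..
After op 4 (insert('k')): buffer="fkyk" (len 4), cursors c1@2 c2@4, authorship .1.2
Authorship (.=original, N=cursor N): . 1 . 2
Index 0: author = original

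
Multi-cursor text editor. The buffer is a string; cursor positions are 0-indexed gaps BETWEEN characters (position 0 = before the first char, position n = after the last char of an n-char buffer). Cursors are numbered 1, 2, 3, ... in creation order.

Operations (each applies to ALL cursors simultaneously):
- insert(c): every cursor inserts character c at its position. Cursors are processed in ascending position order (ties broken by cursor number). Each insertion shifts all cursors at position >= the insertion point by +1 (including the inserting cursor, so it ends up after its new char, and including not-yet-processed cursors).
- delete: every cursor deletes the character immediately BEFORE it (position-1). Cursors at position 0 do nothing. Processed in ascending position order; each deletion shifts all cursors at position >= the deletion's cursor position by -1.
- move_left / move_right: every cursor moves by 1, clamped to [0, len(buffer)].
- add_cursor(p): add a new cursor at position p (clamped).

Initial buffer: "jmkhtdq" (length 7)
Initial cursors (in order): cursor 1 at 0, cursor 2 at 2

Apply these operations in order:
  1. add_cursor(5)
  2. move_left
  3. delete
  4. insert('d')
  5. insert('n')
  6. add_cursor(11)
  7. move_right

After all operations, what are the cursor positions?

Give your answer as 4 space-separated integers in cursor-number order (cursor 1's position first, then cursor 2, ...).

After op 1 (add_cursor(5)): buffer="jmkhtdq" (len 7), cursors c1@0 c2@2 c3@5, authorship .......
After op 2 (move_left): buffer="jmkhtdq" (len 7), cursors c1@0 c2@1 c3@4, authorship .......
After op 3 (delete): buffer="mktdq" (len 5), cursors c1@0 c2@0 c3@2, authorship .....
After op 4 (insert('d')): buffer="ddmkdtdq" (len 8), cursors c1@2 c2@2 c3@5, authorship 12..3...
After op 5 (insert('n')): buffer="ddnnmkdntdq" (len 11), cursors c1@4 c2@4 c3@8, authorship 1212..33...
After op 6 (add_cursor(11)): buffer="ddnnmkdntdq" (len 11), cursors c1@4 c2@4 c3@8 c4@11, authorship 1212..33...
After op 7 (move_right): buffer="ddnnmkdntdq" (len 11), cursors c1@5 c2@5 c3@9 c4@11, authorship 1212..33...

Answer: 5 5 9 11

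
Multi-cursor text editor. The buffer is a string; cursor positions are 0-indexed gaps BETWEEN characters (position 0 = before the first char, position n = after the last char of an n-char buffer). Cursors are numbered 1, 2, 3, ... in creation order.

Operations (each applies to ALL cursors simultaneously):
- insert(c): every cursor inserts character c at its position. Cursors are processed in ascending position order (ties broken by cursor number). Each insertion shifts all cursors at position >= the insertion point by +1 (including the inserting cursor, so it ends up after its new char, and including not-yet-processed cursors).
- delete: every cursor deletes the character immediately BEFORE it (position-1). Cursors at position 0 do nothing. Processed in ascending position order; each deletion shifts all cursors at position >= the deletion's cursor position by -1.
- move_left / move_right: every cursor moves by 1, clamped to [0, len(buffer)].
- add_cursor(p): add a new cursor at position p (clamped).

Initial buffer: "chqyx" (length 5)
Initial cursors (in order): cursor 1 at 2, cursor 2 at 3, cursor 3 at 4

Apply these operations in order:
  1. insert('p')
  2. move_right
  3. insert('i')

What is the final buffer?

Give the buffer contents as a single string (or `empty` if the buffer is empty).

After op 1 (insert('p')): buffer="chpqpypx" (len 8), cursors c1@3 c2@5 c3@7, authorship ..1.2.3.
After op 2 (move_right): buffer="chpqpypx" (len 8), cursors c1@4 c2@6 c3@8, authorship ..1.2.3.
After op 3 (insert('i')): buffer="chpqipyipxi" (len 11), cursors c1@5 c2@8 c3@11, authorship ..1.12.23.3

Answer: chpqipyipxi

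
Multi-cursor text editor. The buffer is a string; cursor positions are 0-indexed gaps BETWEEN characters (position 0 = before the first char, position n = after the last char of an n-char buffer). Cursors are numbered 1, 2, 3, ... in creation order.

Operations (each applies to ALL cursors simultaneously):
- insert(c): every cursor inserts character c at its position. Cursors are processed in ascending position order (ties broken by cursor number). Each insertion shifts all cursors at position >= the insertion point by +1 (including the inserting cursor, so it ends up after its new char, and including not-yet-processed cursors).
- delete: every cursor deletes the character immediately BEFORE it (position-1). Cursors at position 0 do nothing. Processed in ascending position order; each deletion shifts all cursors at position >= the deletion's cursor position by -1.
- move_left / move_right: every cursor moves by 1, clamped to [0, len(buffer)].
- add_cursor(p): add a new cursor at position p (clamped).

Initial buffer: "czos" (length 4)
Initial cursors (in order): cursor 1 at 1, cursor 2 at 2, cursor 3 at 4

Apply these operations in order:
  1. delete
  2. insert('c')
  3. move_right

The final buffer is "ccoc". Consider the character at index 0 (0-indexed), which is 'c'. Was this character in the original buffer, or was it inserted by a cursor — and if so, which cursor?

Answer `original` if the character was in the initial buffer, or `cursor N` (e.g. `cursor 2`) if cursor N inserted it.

After op 1 (delete): buffer="o" (len 1), cursors c1@0 c2@0 c3@1, authorship .
After op 2 (insert('c')): buffer="ccoc" (len 4), cursors c1@2 c2@2 c3@4, authorship 12.3
After op 3 (move_right): buffer="ccoc" (len 4), cursors c1@3 c2@3 c3@4, authorship 12.3
Authorship (.=original, N=cursor N): 1 2 . 3
Index 0: author = 1

Answer: cursor 1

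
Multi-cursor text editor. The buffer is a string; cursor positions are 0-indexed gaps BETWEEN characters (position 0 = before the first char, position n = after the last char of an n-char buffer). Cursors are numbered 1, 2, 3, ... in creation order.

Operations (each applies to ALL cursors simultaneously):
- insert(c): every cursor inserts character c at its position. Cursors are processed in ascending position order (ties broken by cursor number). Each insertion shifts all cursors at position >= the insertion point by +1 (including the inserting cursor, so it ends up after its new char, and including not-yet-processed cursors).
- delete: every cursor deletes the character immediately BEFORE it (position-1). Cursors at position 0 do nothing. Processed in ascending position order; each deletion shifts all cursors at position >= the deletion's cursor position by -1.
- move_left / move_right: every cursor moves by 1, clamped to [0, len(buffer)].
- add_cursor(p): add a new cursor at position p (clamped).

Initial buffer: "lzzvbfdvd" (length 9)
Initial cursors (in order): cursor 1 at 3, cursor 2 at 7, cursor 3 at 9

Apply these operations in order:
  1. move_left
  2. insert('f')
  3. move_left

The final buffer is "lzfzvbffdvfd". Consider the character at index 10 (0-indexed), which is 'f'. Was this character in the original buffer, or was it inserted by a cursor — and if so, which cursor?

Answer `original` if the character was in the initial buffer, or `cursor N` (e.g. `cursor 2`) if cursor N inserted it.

After op 1 (move_left): buffer="lzzvbfdvd" (len 9), cursors c1@2 c2@6 c3@8, authorship .........
After op 2 (insert('f')): buffer="lzfzvbffdvfd" (len 12), cursors c1@3 c2@8 c3@11, authorship ..1....2..3.
After op 3 (move_left): buffer="lzfzvbffdvfd" (len 12), cursors c1@2 c2@7 c3@10, authorship ..1....2..3.
Authorship (.=original, N=cursor N): . . 1 . . . . 2 . . 3 .
Index 10: author = 3

Answer: cursor 3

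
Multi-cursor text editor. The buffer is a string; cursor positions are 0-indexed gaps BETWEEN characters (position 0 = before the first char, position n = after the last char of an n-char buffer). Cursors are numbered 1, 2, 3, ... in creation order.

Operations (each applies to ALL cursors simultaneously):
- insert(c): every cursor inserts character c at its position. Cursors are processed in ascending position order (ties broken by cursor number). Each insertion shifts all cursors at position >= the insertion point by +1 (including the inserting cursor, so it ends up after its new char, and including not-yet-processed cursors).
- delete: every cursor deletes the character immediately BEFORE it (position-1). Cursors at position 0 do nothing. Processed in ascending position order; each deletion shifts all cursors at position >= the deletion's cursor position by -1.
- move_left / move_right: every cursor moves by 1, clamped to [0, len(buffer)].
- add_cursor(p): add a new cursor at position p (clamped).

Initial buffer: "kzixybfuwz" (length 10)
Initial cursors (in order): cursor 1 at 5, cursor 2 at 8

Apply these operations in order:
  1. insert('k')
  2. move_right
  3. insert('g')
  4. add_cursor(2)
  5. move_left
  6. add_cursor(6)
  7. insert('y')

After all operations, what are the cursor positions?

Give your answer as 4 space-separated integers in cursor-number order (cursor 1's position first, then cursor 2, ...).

After op 1 (insert('k')): buffer="kzixykbfukwz" (len 12), cursors c1@6 c2@10, authorship .....1...2..
After op 2 (move_right): buffer="kzixykbfukwz" (len 12), cursors c1@7 c2@11, authorship .....1...2..
After op 3 (insert('g')): buffer="kzixykbgfukwgz" (len 14), cursors c1@8 c2@13, authorship .....1.1..2.2.
After op 4 (add_cursor(2)): buffer="kzixykbgfukwgz" (len 14), cursors c3@2 c1@8 c2@13, authorship .....1.1..2.2.
After op 5 (move_left): buffer="kzixykbgfukwgz" (len 14), cursors c3@1 c1@7 c2@12, authorship .....1.1..2.2.
After op 6 (add_cursor(6)): buffer="kzixykbgfukwgz" (len 14), cursors c3@1 c4@6 c1@7 c2@12, authorship .....1.1..2.2.
After op 7 (insert('y')): buffer="kyzixykybygfukwygz" (len 18), cursors c3@2 c4@8 c1@10 c2@16, authorship .3....14.11..2.22.

Answer: 10 16 2 8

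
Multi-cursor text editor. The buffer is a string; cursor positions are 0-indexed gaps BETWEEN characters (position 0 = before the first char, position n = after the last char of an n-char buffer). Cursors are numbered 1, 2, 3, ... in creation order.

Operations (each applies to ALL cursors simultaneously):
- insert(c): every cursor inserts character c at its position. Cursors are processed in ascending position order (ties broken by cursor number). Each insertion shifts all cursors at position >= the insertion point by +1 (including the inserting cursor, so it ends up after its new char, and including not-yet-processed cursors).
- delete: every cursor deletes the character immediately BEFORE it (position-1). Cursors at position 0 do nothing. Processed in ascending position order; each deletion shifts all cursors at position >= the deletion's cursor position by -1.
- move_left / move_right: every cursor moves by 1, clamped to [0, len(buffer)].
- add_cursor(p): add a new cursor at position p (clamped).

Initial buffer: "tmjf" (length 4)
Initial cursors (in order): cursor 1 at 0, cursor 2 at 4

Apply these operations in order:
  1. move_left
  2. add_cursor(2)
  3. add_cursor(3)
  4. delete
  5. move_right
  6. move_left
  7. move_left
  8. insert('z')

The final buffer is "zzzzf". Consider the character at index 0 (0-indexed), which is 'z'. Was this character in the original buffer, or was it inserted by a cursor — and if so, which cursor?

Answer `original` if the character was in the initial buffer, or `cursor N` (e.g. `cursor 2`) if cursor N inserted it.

Answer: cursor 1

Derivation:
After op 1 (move_left): buffer="tmjf" (len 4), cursors c1@0 c2@3, authorship ....
After op 2 (add_cursor(2)): buffer="tmjf" (len 4), cursors c1@0 c3@2 c2@3, authorship ....
After op 3 (add_cursor(3)): buffer="tmjf" (len 4), cursors c1@0 c3@2 c2@3 c4@3, authorship ....
After op 4 (delete): buffer="f" (len 1), cursors c1@0 c2@0 c3@0 c4@0, authorship .
After op 5 (move_right): buffer="f" (len 1), cursors c1@1 c2@1 c3@1 c4@1, authorship .
After op 6 (move_left): buffer="f" (len 1), cursors c1@0 c2@0 c3@0 c4@0, authorship .
After op 7 (move_left): buffer="f" (len 1), cursors c1@0 c2@0 c3@0 c4@0, authorship .
After op 8 (insert('z')): buffer="zzzzf" (len 5), cursors c1@4 c2@4 c3@4 c4@4, authorship 1234.
Authorship (.=original, N=cursor N): 1 2 3 4 .
Index 0: author = 1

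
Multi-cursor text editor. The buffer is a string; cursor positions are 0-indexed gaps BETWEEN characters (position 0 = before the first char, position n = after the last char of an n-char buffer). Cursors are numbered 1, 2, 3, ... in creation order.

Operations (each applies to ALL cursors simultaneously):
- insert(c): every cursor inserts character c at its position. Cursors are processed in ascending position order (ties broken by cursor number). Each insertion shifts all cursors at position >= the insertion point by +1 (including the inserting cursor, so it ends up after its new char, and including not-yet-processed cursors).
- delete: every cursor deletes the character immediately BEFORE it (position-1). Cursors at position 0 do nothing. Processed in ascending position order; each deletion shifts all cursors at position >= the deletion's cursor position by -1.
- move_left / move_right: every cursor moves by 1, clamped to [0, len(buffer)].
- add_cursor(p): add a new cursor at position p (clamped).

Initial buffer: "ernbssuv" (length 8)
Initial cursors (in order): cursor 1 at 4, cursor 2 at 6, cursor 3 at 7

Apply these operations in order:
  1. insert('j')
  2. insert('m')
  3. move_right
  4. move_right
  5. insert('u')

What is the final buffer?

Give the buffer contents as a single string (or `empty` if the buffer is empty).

Answer: ernbjmssujmujumvu

Derivation:
After op 1 (insert('j')): buffer="ernbjssjujv" (len 11), cursors c1@5 c2@8 c3@10, authorship ....1..2.3.
After op 2 (insert('m')): buffer="ernbjmssjmujmv" (len 14), cursors c1@6 c2@10 c3@13, authorship ....11..22.33.
After op 3 (move_right): buffer="ernbjmssjmujmv" (len 14), cursors c1@7 c2@11 c3@14, authorship ....11..22.33.
After op 4 (move_right): buffer="ernbjmssjmujmv" (len 14), cursors c1@8 c2@12 c3@14, authorship ....11..22.33.
After op 5 (insert('u')): buffer="ernbjmssujmujumvu" (len 17), cursors c1@9 c2@14 c3@17, authorship ....11..122.323.3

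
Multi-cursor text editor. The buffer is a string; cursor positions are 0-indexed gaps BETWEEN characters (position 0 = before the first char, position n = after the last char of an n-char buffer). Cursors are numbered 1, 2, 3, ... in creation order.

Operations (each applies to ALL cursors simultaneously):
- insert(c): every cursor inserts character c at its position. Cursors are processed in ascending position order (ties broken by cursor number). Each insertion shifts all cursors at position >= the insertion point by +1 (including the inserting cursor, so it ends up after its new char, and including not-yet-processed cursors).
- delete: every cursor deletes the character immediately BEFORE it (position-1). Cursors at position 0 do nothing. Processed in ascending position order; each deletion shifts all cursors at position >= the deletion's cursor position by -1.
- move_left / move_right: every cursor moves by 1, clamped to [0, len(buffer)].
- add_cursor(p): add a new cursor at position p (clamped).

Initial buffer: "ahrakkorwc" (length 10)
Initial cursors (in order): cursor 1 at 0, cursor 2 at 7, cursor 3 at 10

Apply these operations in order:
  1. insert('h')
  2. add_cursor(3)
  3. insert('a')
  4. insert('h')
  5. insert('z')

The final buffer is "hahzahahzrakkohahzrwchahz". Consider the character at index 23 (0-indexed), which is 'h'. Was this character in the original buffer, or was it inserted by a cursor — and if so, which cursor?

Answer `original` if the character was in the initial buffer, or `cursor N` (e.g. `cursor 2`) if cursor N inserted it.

After op 1 (insert('h')): buffer="hahrakkohrwch" (len 13), cursors c1@1 c2@9 c3@13, authorship 1.......2...3
After op 2 (add_cursor(3)): buffer="hahrakkohrwch" (len 13), cursors c1@1 c4@3 c2@9 c3@13, authorship 1.......2...3
After op 3 (insert('a')): buffer="haaharakkoharwcha" (len 17), cursors c1@2 c4@5 c2@12 c3@17, authorship 11..4.....22...33
After op 4 (insert('h')): buffer="hahahahrakkohahrwchah" (len 21), cursors c1@3 c4@7 c2@15 c3@21, authorship 111..44.....222...333
After op 5 (insert('z')): buffer="hahzahahzrakkohahzrwchahz" (len 25), cursors c1@4 c4@9 c2@18 c3@25, authorship 1111..444.....2222...3333
Authorship (.=original, N=cursor N): 1 1 1 1 . . 4 4 4 . . . . . 2 2 2 2 . . . 3 3 3 3
Index 23: author = 3

Answer: cursor 3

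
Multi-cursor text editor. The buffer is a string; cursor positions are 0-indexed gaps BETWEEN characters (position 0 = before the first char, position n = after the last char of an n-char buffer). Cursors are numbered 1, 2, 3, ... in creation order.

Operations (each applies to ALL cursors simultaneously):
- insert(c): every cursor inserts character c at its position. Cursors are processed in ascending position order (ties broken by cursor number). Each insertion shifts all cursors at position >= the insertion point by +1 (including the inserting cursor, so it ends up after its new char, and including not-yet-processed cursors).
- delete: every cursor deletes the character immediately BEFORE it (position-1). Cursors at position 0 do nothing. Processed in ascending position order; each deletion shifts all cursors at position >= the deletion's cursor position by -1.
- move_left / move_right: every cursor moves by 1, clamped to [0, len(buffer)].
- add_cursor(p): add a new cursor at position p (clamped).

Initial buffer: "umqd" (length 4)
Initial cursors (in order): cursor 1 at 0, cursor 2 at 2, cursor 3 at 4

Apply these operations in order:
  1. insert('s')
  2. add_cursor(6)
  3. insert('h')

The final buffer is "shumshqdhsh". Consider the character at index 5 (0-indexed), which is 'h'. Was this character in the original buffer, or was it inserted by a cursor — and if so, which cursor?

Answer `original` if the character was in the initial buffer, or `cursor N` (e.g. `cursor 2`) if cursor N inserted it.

After op 1 (insert('s')): buffer="sumsqds" (len 7), cursors c1@1 c2@4 c3@7, authorship 1..2..3
After op 2 (add_cursor(6)): buffer="sumsqds" (len 7), cursors c1@1 c2@4 c4@6 c3@7, authorship 1..2..3
After op 3 (insert('h')): buffer="shumshqdhsh" (len 11), cursors c1@2 c2@6 c4@9 c3@11, authorship 11..22..433
Authorship (.=original, N=cursor N): 1 1 . . 2 2 . . 4 3 3
Index 5: author = 2

Answer: cursor 2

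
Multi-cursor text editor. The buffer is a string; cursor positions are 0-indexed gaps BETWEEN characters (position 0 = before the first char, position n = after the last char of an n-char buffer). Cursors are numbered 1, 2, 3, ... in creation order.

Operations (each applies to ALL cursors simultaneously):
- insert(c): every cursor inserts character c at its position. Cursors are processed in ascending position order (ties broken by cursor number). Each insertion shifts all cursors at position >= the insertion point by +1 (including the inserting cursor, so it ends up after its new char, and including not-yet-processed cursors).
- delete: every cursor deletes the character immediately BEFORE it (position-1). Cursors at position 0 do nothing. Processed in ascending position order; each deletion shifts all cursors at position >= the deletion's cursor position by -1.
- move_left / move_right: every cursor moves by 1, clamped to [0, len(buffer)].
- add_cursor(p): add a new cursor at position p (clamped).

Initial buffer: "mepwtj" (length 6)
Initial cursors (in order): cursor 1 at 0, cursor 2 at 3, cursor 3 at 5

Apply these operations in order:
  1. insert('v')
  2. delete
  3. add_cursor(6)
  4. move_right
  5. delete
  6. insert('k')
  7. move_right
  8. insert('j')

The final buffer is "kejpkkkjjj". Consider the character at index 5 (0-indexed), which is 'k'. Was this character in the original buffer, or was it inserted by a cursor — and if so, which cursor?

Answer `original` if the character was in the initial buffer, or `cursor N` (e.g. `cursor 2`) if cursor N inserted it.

After op 1 (insert('v')): buffer="vmepvwtvj" (len 9), cursors c1@1 c2@5 c3@8, authorship 1...2..3.
After op 2 (delete): buffer="mepwtj" (len 6), cursors c1@0 c2@3 c3@5, authorship ......
After op 3 (add_cursor(6)): buffer="mepwtj" (len 6), cursors c1@0 c2@3 c3@5 c4@6, authorship ......
After op 4 (move_right): buffer="mepwtj" (len 6), cursors c1@1 c2@4 c3@6 c4@6, authorship ......
After op 5 (delete): buffer="ep" (len 2), cursors c1@0 c2@2 c3@2 c4@2, authorship ..
After op 6 (insert('k')): buffer="kepkkk" (len 6), cursors c1@1 c2@6 c3@6 c4@6, authorship 1..234
After op 7 (move_right): buffer="kepkkk" (len 6), cursors c1@2 c2@6 c3@6 c4@6, authorship 1..234
After op 8 (insert('j')): buffer="kejpkkkjjj" (len 10), cursors c1@3 c2@10 c3@10 c4@10, authorship 1.1.234234
Authorship (.=original, N=cursor N): 1 . 1 . 2 3 4 2 3 4
Index 5: author = 3

Answer: cursor 3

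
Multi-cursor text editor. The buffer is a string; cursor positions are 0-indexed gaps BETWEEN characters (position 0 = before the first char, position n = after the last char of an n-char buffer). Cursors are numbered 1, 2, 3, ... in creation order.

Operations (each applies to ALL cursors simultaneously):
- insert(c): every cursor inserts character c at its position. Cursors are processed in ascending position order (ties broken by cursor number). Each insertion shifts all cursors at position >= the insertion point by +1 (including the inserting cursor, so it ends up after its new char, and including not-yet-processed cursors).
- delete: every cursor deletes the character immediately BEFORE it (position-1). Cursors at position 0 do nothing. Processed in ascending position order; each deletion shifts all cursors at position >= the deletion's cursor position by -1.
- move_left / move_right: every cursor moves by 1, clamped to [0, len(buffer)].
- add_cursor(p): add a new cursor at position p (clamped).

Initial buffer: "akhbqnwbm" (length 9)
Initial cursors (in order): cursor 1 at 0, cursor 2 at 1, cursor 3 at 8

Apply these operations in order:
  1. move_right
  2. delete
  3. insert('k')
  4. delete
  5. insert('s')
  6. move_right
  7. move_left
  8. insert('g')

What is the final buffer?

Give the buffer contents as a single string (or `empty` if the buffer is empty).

After op 1 (move_right): buffer="akhbqnwbm" (len 9), cursors c1@1 c2@2 c3@9, authorship .........
After op 2 (delete): buffer="hbqnwb" (len 6), cursors c1@0 c2@0 c3@6, authorship ......
After op 3 (insert('k')): buffer="kkhbqnwbk" (len 9), cursors c1@2 c2@2 c3@9, authorship 12......3
After op 4 (delete): buffer="hbqnwb" (len 6), cursors c1@0 c2@0 c3@6, authorship ......
After op 5 (insert('s')): buffer="sshbqnwbs" (len 9), cursors c1@2 c2@2 c3@9, authorship 12......3
After op 6 (move_right): buffer="sshbqnwbs" (len 9), cursors c1@3 c2@3 c3@9, authorship 12......3
After op 7 (move_left): buffer="sshbqnwbs" (len 9), cursors c1@2 c2@2 c3@8, authorship 12......3
After op 8 (insert('g')): buffer="ssgghbqnwbgs" (len 12), cursors c1@4 c2@4 c3@11, authorship 1212......33

Answer: ssgghbqnwbgs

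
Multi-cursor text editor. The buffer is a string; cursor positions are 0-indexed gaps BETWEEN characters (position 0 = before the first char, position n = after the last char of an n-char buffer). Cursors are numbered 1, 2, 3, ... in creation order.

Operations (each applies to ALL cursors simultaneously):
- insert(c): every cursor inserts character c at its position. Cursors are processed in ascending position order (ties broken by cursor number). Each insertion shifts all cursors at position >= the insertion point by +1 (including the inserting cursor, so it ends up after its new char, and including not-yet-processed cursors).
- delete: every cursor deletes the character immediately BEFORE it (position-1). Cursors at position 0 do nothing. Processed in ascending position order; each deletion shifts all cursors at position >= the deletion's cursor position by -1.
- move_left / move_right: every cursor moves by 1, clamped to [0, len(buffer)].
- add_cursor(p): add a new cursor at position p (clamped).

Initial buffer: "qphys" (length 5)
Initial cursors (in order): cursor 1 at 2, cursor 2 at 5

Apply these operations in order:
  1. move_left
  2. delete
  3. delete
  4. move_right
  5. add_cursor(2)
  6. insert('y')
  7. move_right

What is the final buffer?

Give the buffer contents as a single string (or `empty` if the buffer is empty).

After op 1 (move_left): buffer="qphys" (len 5), cursors c1@1 c2@4, authorship .....
After op 2 (delete): buffer="phs" (len 3), cursors c1@0 c2@2, authorship ...
After op 3 (delete): buffer="ps" (len 2), cursors c1@0 c2@1, authorship ..
After op 4 (move_right): buffer="ps" (len 2), cursors c1@1 c2@2, authorship ..
After op 5 (add_cursor(2)): buffer="ps" (len 2), cursors c1@1 c2@2 c3@2, authorship ..
After op 6 (insert('y')): buffer="pysyy" (len 5), cursors c1@2 c2@5 c3@5, authorship .1.23
After op 7 (move_right): buffer="pysyy" (len 5), cursors c1@3 c2@5 c3@5, authorship .1.23

Answer: pysyy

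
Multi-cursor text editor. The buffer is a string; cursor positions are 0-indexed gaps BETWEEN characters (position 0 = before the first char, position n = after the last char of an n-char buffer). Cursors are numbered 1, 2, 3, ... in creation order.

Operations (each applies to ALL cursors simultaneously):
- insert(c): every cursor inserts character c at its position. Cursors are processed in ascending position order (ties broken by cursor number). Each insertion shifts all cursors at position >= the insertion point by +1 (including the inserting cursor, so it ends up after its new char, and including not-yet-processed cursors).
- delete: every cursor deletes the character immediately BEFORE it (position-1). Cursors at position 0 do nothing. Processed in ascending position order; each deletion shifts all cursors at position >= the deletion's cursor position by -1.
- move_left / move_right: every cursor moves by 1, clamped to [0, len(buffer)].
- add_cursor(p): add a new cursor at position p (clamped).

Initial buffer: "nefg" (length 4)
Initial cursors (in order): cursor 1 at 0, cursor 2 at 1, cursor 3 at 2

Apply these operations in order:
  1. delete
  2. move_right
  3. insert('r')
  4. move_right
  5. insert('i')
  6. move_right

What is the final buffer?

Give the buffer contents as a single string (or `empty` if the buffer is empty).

After op 1 (delete): buffer="fg" (len 2), cursors c1@0 c2@0 c3@0, authorship ..
After op 2 (move_right): buffer="fg" (len 2), cursors c1@1 c2@1 c3@1, authorship ..
After op 3 (insert('r')): buffer="frrrg" (len 5), cursors c1@4 c2@4 c3@4, authorship .123.
After op 4 (move_right): buffer="frrrg" (len 5), cursors c1@5 c2@5 c3@5, authorship .123.
After op 5 (insert('i')): buffer="frrrgiii" (len 8), cursors c1@8 c2@8 c3@8, authorship .123.123
After op 6 (move_right): buffer="frrrgiii" (len 8), cursors c1@8 c2@8 c3@8, authorship .123.123

Answer: frrrgiii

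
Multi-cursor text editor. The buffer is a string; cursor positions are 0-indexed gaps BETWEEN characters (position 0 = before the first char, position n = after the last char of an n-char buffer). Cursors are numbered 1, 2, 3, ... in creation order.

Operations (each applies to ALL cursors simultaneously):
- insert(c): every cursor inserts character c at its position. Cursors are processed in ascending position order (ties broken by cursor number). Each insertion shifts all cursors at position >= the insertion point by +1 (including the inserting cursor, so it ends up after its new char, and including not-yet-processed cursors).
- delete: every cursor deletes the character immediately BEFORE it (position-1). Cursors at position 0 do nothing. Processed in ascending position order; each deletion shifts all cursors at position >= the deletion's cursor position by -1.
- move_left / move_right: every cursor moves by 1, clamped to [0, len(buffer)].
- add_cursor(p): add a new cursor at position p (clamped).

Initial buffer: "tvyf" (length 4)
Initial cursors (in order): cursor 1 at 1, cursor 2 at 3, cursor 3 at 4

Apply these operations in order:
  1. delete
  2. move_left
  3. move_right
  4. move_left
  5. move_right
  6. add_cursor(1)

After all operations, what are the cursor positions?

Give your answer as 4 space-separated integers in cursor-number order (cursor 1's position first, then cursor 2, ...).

After op 1 (delete): buffer="v" (len 1), cursors c1@0 c2@1 c3@1, authorship .
After op 2 (move_left): buffer="v" (len 1), cursors c1@0 c2@0 c3@0, authorship .
After op 3 (move_right): buffer="v" (len 1), cursors c1@1 c2@1 c3@1, authorship .
After op 4 (move_left): buffer="v" (len 1), cursors c1@0 c2@0 c3@0, authorship .
After op 5 (move_right): buffer="v" (len 1), cursors c1@1 c2@1 c3@1, authorship .
After op 6 (add_cursor(1)): buffer="v" (len 1), cursors c1@1 c2@1 c3@1 c4@1, authorship .

Answer: 1 1 1 1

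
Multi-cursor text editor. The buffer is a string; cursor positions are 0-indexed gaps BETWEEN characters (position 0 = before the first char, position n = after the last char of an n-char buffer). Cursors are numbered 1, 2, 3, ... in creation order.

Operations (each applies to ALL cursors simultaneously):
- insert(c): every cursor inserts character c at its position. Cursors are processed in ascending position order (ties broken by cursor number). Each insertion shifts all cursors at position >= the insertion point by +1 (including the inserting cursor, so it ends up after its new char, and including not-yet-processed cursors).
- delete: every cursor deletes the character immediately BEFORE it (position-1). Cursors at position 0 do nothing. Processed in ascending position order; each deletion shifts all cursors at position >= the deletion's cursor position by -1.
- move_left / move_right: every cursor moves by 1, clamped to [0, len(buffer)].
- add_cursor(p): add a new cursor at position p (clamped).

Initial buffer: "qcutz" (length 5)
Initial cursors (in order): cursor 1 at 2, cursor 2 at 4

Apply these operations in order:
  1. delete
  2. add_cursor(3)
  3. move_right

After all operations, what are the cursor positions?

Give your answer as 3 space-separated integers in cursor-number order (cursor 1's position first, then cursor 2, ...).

Answer: 2 3 3

Derivation:
After op 1 (delete): buffer="quz" (len 3), cursors c1@1 c2@2, authorship ...
After op 2 (add_cursor(3)): buffer="quz" (len 3), cursors c1@1 c2@2 c3@3, authorship ...
After op 3 (move_right): buffer="quz" (len 3), cursors c1@2 c2@3 c3@3, authorship ...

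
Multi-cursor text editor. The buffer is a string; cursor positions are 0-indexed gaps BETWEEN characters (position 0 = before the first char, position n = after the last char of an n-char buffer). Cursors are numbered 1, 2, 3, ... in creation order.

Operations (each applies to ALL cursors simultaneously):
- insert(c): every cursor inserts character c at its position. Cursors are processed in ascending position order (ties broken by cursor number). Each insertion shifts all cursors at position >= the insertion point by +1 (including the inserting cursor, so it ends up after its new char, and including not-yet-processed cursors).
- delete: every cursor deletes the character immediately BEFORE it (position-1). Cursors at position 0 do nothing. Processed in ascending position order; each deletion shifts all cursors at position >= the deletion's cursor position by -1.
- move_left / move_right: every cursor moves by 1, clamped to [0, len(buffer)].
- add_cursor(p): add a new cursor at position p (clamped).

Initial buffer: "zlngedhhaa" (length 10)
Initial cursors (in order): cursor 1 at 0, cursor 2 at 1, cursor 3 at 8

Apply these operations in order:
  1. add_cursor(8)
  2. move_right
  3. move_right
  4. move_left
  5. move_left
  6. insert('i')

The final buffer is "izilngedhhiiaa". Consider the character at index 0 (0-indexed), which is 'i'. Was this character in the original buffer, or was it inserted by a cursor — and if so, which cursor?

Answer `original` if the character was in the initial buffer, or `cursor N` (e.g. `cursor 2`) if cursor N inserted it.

After op 1 (add_cursor(8)): buffer="zlngedhhaa" (len 10), cursors c1@0 c2@1 c3@8 c4@8, authorship ..........
After op 2 (move_right): buffer="zlngedhhaa" (len 10), cursors c1@1 c2@2 c3@9 c4@9, authorship ..........
After op 3 (move_right): buffer="zlngedhhaa" (len 10), cursors c1@2 c2@3 c3@10 c4@10, authorship ..........
After op 4 (move_left): buffer="zlngedhhaa" (len 10), cursors c1@1 c2@2 c3@9 c4@9, authorship ..........
After op 5 (move_left): buffer="zlngedhhaa" (len 10), cursors c1@0 c2@1 c3@8 c4@8, authorship ..........
After op 6 (insert('i')): buffer="izilngedhhiiaa" (len 14), cursors c1@1 c2@3 c3@12 c4@12, authorship 1.2.......34..
Authorship (.=original, N=cursor N): 1 . 2 . . . . . . . 3 4 . .
Index 0: author = 1

Answer: cursor 1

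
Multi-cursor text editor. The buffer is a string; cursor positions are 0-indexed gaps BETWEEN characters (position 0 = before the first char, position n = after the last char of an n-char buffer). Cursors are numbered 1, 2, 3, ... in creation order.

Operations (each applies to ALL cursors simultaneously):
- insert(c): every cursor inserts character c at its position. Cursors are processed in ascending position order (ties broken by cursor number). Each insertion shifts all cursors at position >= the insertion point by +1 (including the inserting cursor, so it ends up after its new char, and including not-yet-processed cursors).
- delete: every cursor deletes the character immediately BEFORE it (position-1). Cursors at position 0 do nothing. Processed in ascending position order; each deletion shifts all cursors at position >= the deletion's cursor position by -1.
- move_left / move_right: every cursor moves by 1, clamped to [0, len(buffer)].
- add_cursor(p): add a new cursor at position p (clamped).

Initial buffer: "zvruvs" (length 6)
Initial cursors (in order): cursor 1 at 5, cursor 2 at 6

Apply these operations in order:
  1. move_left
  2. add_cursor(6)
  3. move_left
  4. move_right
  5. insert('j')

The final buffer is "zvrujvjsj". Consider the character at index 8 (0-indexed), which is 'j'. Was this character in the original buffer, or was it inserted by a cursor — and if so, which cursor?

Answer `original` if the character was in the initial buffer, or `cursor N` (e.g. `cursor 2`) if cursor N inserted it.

Answer: cursor 3

Derivation:
After op 1 (move_left): buffer="zvruvs" (len 6), cursors c1@4 c2@5, authorship ......
After op 2 (add_cursor(6)): buffer="zvruvs" (len 6), cursors c1@4 c2@5 c3@6, authorship ......
After op 3 (move_left): buffer="zvruvs" (len 6), cursors c1@3 c2@4 c3@5, authorship ......
After op 4 (move_right): buffer="zvruvs" (len 6), cursors c1@4 c2@5 c3@6, authorship ......
After op 5 (insert('j')): buffer="zvrujvjsj" (len 9), cursors c1@5 c2@7 c3@9, authorship ....1.2.3
Authorship (.=original, N=cursor N): . . . . 1 . 2 . 3
Index 8: author = 3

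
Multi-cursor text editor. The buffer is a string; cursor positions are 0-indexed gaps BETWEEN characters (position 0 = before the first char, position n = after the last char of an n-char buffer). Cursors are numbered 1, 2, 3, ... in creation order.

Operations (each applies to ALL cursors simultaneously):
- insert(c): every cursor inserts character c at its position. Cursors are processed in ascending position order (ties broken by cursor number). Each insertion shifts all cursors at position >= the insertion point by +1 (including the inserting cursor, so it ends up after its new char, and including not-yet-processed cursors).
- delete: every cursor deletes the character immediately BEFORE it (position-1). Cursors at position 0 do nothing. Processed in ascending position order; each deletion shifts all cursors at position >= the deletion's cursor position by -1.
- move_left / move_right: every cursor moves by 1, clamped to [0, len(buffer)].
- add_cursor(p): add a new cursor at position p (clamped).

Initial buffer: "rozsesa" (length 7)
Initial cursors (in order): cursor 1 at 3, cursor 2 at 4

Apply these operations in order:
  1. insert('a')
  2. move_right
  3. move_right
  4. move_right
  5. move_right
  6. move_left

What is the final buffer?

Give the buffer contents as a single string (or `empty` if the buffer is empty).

After op 1 (insert('a')): buffer="rozasaesa" (len 9), cursors c1@4 c2@6, authorship ...1.2...
After op 2 (move_right): buffer="rozasaesa" (len 9), cursors c1@5 c2@7, authorship ...1.2...
After op 3 (move_right): buffer="rozasaesa" (len 9), cursors c1@6 c2@8, authorship ...1.2...
After op 4 (move_right): buffer="rozasaesa" (len 9), cursors c1@7 c2@9, authorship ...1.2...
After op 5 (move_right): buffer="rozasaesa" (len 9), cursors c1@8 c2@9, authorship ...1.2...
After op 6 (move_left): buffer="rozasaesa" (len 9), cursors c1@7 c2@8, authorship ...1.2...

Answer: rozasaesa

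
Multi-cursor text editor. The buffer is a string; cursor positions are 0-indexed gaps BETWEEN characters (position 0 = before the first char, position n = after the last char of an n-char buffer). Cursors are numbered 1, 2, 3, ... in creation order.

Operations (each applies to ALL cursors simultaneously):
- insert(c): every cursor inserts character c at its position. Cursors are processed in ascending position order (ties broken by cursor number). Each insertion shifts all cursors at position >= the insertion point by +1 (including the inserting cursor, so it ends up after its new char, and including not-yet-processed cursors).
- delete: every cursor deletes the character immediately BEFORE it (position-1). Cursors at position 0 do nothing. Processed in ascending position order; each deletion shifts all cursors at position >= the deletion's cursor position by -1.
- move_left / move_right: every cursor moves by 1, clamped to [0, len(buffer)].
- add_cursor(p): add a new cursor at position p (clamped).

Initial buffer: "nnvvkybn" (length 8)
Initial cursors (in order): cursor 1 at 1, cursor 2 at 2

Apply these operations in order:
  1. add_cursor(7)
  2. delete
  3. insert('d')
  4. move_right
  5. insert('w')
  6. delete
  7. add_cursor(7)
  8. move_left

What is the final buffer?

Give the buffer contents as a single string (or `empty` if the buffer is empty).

After op 1 (add_cursor(7)): buffer="nnvvkybn" (len 8), cursors c1@1 c2@2 c3@7, authorship ........
After op 2 (delete): buffer="vvkyn" (len 5), cursors c1@0 c2@0 c3@4, authorship .....
After op 3 (insert('d')): buffer="ddvvkydn" (len 8), cursors c1@2 c2@2 c3@7, authorship 12....3.
After op 4 (move_right): buffer="ddvvkydn" (len 8), cursors c1@3 c2@3 c3@8, authorship 12....3.
After op 5 (insert('w')): buffer="ddvwwvkydnw" (len 11), cursors c1@5 c2@5 c3@11, authorship 12.12...3.3
After op 6 (delete): buffer="ddvvkydn" (len 8), cursors c1@3 c2@3 c3@8, authorship 12....3.
After op 7 (add_cursor(7)): buffer="ddvvkydn" (len 8), cursors c1@3 c2@3 c4@7 c3@8, authorship 12....3.
After op 8 (move_left): buffer="ddvvkydn" (len 8), cursors c1@2 c2@2 c4@6 c3@7, authorship 12....3.

Answer: ddvvkydn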